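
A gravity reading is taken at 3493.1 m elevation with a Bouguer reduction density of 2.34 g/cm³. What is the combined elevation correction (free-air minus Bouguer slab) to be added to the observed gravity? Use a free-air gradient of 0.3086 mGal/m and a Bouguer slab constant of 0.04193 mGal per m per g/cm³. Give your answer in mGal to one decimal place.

735.2

Combined gradient = 0.3086 − 0.04193 × 2.34 = 0.2104838 mGal/m
Combined elevation correction = 0.2104838 × 3493.1 = 735.2 mGal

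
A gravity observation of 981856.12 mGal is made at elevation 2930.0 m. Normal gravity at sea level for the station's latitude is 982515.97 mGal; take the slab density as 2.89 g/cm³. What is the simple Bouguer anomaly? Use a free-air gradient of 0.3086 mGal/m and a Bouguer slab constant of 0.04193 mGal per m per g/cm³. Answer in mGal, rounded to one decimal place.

-110.7

Free-air correction = 0.3086 × 2930.0 = 904.20 mGal
Free-air anomaly = 981856.12 − 982515.97 + (904.20) = 244.35 mGal
Bouguer slab correction = 0.04193 × 2.89 × 2930.0 = 355.05 mGal
Simple Bouguer anomaly = 244.35 − (355.05) = -110.70 mGal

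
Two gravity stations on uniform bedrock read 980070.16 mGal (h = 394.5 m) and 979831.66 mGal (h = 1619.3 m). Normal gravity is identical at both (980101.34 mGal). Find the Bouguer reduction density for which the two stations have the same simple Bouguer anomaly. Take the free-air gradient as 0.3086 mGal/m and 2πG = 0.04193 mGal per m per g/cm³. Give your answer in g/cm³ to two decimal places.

Δg_obs = 979831.66 − 980070.16 = -238.50 mGal over Δh = 1619.3 − 394.5 = 1224.8 m
Equal Bouguer anomalies ⇒ Δg_obs + (0.3086 − 0.04193ρ)·Δh = 0
0.3086 − 0.04193ρ = −Δg_obs/Δh = 0.19473
ρ = (0.3086 − 0.19473) / 0.04193 = 2.72 g/cm³

2.72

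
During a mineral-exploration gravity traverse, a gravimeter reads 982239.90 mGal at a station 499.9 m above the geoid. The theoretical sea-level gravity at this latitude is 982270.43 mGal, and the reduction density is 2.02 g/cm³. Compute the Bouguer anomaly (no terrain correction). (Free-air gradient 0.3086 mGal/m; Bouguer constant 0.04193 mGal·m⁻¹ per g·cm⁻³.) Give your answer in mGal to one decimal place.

81.4

Free-air correction = 0.3086 × 499.9 = 154.27 mGal
Free-air anomaly = 982239.90 − 982270.43 + (154.27) = 123.74 mGal
Bouguer slab correction = 0.04193 × 2.02 × 499.9 = 42.34 mGal
Simple Bouguer anomaly = 123.74 − (42.34) = 81.40 mGal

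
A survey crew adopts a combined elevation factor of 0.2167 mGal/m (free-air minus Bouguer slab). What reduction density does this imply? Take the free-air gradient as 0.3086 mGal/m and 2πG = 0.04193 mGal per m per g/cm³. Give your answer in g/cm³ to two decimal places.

0.2167 = 0.3086 − 0.04193 × ρ
ρ = (0.3086 − 0.2167) / 0.04193 = 2.19 g/cm³

2.19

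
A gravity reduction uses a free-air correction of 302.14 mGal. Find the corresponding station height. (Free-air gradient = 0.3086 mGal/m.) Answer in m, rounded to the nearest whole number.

h = 302.14 / 0.3086 = 979.07 m

979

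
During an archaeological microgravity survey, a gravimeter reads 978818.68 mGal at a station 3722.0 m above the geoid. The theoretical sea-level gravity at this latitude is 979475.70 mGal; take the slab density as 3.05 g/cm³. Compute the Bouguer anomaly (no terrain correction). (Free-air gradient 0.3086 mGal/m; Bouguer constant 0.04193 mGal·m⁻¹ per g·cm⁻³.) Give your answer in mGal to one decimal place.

Free-air correction = 0.3086 × 3722.0 = 1148.61 mGal
Free-air anomaly = 978818.68 − 979475.70 + (1148.61) = 491.59 mGal
Bouguer slab correction = 0.04193 × 3.05 × 3722.0 = 475.99 mGal
Simple Bouguer anomaly = 491.59 − (475.99) = 15.60 mGal

15.6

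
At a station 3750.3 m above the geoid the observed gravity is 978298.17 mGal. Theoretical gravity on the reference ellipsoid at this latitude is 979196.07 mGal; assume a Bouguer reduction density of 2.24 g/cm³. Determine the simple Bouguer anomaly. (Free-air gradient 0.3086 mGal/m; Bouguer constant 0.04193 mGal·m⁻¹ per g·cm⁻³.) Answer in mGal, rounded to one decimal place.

-92.8

Free-air correction = 0.3086 × 3750.3 = 1157.34 mGal
Free-air anomaly = 978298.17 − 979196.07 + (1157.34) = 259.44 mGal
Bouguer slab correction = 0.04193 × 2.24 × 3750.3 = 352.24 mGal
Simple Bouguer anomaly = 259.44 − (352.24) = -92.80 mGal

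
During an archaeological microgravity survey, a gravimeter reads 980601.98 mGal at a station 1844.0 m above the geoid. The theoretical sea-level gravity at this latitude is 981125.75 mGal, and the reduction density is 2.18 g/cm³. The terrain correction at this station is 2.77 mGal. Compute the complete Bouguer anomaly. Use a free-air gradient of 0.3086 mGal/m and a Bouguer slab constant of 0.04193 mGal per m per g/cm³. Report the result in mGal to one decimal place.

-120.5

Free-air correction = 0.3086 × 1844.0 = 569.06 mGal
Free-air anomaly = 980601.98 − 981125.75 + (569.06) = 45.29 mGal
Bouguer slab correction = 0.04193 × 2.18 × 1844.0 = 168.56 mGal
Simple Bouguer anomaly = 45.29 − (168.56) = -123.27 mGal
Complete Bouguer anomaly = -123.27 + 2.77 = -120.50 mGal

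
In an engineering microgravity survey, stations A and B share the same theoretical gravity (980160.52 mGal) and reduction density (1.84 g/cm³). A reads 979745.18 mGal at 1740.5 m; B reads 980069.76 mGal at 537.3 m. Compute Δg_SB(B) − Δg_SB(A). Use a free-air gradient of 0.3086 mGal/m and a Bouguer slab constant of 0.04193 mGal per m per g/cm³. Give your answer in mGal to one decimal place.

Δg_SB(A) = 979745.18 − 980160.52 + 0.3086×1740.5 − 0.04193×1.84×1740.5 = -12.50 mGal
Δg_SB(B) = 980069.76 − 980160.52 + 0.3086×537.3 − 0.04193×1.84×537.3 = 33.60 mGal
Difference = 33.60 − (-12.50) = 46.10 mGal

46.1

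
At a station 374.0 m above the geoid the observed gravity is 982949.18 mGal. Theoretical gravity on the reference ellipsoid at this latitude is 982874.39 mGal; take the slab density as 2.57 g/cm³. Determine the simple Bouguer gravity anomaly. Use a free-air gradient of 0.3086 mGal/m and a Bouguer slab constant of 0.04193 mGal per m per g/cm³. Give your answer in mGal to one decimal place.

Free-air correction = 0.3086 × 374.0 = 115.42 mGal
Free-air anomaly = 982949.18 − 982874.39 + (115.42) = 190.21 mGal
Bouguer slab correction = 0.04193 × 2.57 × 374.0 = 40.30 mGal
Simple Bouguer anomaly = 190.21 − (40.30) = 149.91 mGal

149.9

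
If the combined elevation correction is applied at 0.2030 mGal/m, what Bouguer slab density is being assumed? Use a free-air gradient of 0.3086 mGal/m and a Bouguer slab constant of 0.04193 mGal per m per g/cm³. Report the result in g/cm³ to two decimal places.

0.2030 = 0.3086 − 0.04193 × ρ
ρ = (0.3086 − 0.2030) / 0.04193 = 2.52 g/cm³

2.52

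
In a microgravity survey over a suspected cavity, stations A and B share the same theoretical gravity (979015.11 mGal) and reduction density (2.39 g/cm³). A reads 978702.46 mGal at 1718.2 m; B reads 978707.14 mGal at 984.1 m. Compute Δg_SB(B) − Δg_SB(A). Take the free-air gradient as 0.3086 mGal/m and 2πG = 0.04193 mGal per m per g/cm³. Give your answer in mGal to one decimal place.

-148.3

Δg_SB(A) = 978702.46 − 979015.11 + 0.3086×1718.2 − 0.04193×2.39×1718.2 = 45.40 mGal
Δg_SB(B) = 978707.14 − 979015.11 + 0.3086×984.1 − 0.04193×2.39×984.1 = -102.90 mGal
Difference = -102.90 − (45.40) = -148.30 mGal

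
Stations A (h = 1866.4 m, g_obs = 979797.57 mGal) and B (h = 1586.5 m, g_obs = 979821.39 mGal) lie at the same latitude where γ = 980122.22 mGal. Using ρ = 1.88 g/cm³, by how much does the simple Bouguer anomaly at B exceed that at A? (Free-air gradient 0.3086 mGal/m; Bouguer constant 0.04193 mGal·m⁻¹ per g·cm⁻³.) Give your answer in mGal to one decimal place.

Δg_SB(A) = 979797.57 − 980122.22 + 0.3086×1866.4 − 0.04193×1.88×1866.4 = 104.20 mGal
Δg_SB(B) = 979821.39 − 980122.22 + 0.3086×1586.5 − 0.04193×1.88×1586.5 = 63.70 mGal
Difference = 63.70 − (104.20) = -40.50 mGal

-40.5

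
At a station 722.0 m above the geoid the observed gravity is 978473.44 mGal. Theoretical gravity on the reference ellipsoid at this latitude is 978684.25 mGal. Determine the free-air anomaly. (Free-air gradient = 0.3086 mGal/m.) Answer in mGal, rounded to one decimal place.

Free-air correction = 0.3086 × 722.0 = 222.81 mGal
Free-air anomaly = 978473.44 − 978684.25 + (222.81) = 12.00 mGal

12.0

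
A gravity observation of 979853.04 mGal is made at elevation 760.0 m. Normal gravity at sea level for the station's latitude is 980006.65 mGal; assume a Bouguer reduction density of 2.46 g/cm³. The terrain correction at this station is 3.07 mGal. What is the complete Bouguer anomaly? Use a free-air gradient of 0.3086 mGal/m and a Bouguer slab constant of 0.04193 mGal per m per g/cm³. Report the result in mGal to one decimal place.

5.6

Free-air correction = 0.3086 × 760.0 = 234.54 mGal
Free-air anomaly = 979853.04 − 980006.65 + (234.54) = 80.93 mGal
Bouguer slab correction = 0.04193 × 2.46 × 760.0 = 78.39 mGal
Simple Bouguer anomaly = 80.93 − (78.39) = 2.54 mGal
Complete Bouguer anomaly = 2.54 + 3.07 = 5.61 mGal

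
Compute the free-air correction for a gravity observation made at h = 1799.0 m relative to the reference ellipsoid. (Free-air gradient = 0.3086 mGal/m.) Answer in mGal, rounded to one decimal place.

Free-air correction = 0.3086 × 1799.0 = 555.2 mGal

555.2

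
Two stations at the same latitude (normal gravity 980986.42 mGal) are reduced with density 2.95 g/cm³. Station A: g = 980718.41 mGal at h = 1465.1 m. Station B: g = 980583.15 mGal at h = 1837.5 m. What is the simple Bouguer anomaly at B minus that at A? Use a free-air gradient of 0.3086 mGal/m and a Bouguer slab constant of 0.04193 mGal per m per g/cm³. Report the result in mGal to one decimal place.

Δg_SB(A) = 980718.41 − 980986.42 + 0.3086×1465.1 − 0.04193×2.95×1465.1 = 2.90 mGal
Δg_SB(B) = 980583.15 − 980986.42 + 0.3086×1837.5 − 0.04193×2.95×1837.5 = -63.50 mGal
Difference = -63.50 − (2.90) = -66.40 mGal

-66.4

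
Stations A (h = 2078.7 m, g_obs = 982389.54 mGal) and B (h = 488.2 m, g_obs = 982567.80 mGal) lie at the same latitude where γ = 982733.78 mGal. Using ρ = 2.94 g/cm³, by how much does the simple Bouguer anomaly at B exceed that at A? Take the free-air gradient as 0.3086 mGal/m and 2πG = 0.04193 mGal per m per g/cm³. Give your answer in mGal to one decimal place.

-116.5

Δg_SB(A) = 982389.54 − 982733.78 + 0.3086×2078.7 − 0.04193×2.94×2078.7 = 41.00 mGal
Δg_SB(B) = 982567.80 − 982733.78 + 0.3086×488.2 − 0.04193×2.94×488.2 = -75.50 mGal
Difference = -75.50 − (41.00) = -116.50 mGal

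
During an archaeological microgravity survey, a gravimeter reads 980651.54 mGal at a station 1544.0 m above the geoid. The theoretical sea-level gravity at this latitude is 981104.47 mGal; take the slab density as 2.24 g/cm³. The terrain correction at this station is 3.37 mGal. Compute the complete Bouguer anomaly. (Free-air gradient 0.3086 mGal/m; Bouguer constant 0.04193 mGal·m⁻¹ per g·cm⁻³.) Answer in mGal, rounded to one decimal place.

-118.1

Free-air correction = 0.3086 × 1544.0 = 476.48 mGal
Free-air anomaly = 980651.54 − 981104.47 + (476.48) = 23.55 mGal
Bouguer slab correction = 0.04193 × 2.24 × 1544.0 = 145.02 mGal
Simple Bouguer anomaly = 23.55 − (145.02) = -121.47 mGal
Complete Bouguer anomaly = -121.47 + 3.37 = -118.10 mGal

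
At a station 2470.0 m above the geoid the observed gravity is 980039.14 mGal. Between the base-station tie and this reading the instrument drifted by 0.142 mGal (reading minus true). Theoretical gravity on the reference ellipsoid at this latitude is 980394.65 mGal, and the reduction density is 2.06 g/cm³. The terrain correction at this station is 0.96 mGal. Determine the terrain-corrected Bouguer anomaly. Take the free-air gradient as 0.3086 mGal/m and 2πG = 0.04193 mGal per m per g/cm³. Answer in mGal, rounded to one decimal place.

Drift-corrected reading = 980039.14 − (0.142) = 980038.998 mGal
Free-air correction = 0.3086 × 2470.0 = 762.24 mGal
Free-air anomaly = 980038.998 − 980394.65 + (762.24) = 406.588 mGal
Bouguer slab correction = 0.04193 × 2.06 × 2470.0 = 213.35 mGal
Simple Bouguer anomaly = 406.588 − (213.35) = 193.238 mGal
Complete Bouguer anomaly = 193.238 + 0.96 = 194.198 mGal

194.2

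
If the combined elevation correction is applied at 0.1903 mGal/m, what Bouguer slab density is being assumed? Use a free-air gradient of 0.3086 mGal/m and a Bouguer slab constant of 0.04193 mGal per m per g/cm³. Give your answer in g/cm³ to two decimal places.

0.1903 = 0.3086 − 0.04193 × ρ
ρ = (0.3086 − 0.1903) / 0.04193 = 2.82 g/cm³

2.82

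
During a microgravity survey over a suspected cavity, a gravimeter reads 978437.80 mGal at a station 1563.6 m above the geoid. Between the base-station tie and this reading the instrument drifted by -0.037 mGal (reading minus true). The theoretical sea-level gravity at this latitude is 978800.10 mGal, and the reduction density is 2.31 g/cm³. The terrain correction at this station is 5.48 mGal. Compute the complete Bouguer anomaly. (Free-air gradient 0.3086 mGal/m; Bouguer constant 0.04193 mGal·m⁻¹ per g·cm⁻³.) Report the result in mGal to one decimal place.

-25.7

Drift-corrected reading = 978437.80 − (-0.037) = 978437.837 mGal
Free-air correction = 0.3086 × 1563.6 = 482.53 mGal
Free-air anomaly = 978437.837 − 978800.10 + (482.53) = 120.267 mGal
Bouguer slab correction = 0.04193 × 2.31 × 1563.6 = 151.45 mGal
Simple Bouguer anomaly = 120.267 − (151.45) = -31.183 mGal
Complete Bouguer anomaly = -31.183 + 5.48 = -25.703 mGal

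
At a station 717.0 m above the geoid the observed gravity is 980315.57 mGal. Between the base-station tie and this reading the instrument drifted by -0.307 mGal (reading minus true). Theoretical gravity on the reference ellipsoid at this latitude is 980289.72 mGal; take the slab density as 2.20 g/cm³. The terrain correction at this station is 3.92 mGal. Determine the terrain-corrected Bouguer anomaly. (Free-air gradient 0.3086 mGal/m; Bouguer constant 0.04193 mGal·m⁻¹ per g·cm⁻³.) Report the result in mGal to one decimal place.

185.2

Drift-corrected reading = 980315.57 − (-0.307) = 980315.877 mGal
Free-air correction = 0.3086 × 717.0 = 221.27 mGal
Free-air anomaly = 980315.877 − 980289.72 + (221.27) = 247.427 mGal
Bouguer slab correction = 0.04193 × 2.20 × 717.0 = 66.14 mGal
Simple Bouguer anomaly = 247.427 − (66.14) = 181.287 mGal
Complete Bouguer anomaly = 181.287 + 3.92 = 185.207 mGal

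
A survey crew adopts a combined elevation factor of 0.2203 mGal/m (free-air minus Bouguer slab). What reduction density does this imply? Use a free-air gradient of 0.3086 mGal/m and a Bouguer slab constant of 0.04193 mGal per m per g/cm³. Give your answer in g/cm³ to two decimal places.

0.2203 = 0.3086 − 0.04193 × ρ
ρ = (0.3086 − 0.2203) / 0.04193 = 2.11 g/cm³

2.11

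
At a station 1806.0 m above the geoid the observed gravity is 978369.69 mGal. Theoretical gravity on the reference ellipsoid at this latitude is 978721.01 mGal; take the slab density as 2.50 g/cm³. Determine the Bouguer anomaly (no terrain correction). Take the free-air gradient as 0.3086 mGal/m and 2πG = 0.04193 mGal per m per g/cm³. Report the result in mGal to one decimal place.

Free-air correction = 0.3086 × 1806.0 = 557.33 mGal
Free-air anomaly = 978369.69 − 978721.01 + (557.33) = 206.01 mGal
Bouguer slab correction = 0.04193 × 2.50 × 1806.0 = 189.31 mGal
Simple Bouguer anomaly = 206.01 − (189.31) = 16.70 mGal

16.7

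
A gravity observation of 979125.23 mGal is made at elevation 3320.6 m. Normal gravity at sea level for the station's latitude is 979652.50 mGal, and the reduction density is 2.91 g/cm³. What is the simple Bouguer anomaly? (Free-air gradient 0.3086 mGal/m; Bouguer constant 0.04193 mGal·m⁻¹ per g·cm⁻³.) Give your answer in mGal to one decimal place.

92.3

Free-air correction = 0.3086 × 3320.6 = 1024.74 mGal
Free-air anomaly = 979125.23 − 979652.50 + (1024.74) = 497.47 mGal
Bouguer slab correction = 0.04193 × 2.91 × 3320.6 = 405.17 mGal
Simple Bouguer anomaly = 497.47 − (405.17) = 92.30 mGal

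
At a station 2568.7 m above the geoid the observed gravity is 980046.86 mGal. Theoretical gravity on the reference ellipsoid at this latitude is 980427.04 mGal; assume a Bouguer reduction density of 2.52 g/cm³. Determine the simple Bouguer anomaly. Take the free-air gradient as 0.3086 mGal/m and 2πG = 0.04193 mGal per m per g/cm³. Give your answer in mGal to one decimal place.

141.1

Free-air correction = 0.3086 × 2568.7 = 792.70 mGal
Free-air anomaly = 980046.86 − 980427.04 + (792.70) = 412.52 mGal
Bouguer slab correction = 0.04193 × 2.52 × 2568.7 = 271.42 mGal
Simple Bouguer anomaly = 412.52 − (271.42) = 141.10 mGal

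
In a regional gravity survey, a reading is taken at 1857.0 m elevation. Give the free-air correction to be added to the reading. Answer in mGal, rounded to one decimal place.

Free-air correction = 0.3086 × 1857.0 = 573.1 mGal

573.1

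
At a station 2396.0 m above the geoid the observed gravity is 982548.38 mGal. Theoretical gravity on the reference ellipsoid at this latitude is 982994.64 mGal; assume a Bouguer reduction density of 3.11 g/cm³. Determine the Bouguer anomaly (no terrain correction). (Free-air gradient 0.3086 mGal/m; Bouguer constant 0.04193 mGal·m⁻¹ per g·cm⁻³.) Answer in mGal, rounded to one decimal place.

-19.3

Free-air correction = 0.3086 × 2396.0 = 739.41 mGal
Free-air anomaly = 982548.38 − 982994.64 + (739.41) = 293.15 mGal
Bouguer slab correction = 0.04193 × 3.11 × 2396.0 = 312.44 mGal
Simple Bouguer anomaly = 293.15 − (312.44) = -19.29 mGal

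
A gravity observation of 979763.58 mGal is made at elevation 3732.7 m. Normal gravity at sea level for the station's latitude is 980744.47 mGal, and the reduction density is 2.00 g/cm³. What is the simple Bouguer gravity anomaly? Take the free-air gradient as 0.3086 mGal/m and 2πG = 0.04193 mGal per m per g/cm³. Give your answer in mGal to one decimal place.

Free-air correction = 0.3086 × 3732.7 = 1151.91 mGal
Free-air anomaly = 979763.58 − 980744.47 + (1151.91) = 171.02 mGal
Bouguer slab correction = 0.04193 × 2.00 × 3732.7 = 313.02 mGal
Simple Bouguer anomaly = 171.02 − (313.02) = -142.00 mGal

-142.0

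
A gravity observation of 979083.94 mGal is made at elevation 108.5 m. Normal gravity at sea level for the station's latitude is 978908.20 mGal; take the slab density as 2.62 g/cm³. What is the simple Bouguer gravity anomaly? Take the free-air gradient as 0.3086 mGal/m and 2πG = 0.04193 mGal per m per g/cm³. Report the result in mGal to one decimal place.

Free-air correction = 0.3086 × 108.5 = 33.48 mGal
Free-air anomaly = 979083.94 − 978908.20 + (33.48) = 209.22 mGal
Bouguer slab correction = 0.04193 × 2.62 × 108.5 = 11.92 mGal
Simple Bouguer anomaly = 209.22 − (11.92) = 197.30 mGal

197.3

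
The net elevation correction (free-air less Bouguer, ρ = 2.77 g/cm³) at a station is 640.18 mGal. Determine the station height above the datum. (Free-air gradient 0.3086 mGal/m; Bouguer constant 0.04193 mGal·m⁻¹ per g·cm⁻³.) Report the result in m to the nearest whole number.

Combined gradient = 0.3086 − 0.04193 × 2.77 = 0.1924539 mGal/m
h = 640.18 / 0.1924539 = 3326.41 m

3326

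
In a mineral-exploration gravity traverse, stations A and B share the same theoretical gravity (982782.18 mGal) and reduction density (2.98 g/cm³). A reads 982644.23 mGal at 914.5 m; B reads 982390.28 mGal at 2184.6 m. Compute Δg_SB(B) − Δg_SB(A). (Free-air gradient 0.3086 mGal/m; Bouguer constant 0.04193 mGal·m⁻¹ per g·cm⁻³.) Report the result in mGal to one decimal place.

Δg_SB(A) = 982644.23 − 982782.18 + 0.3086×914.5 − 0.04193×2.98×914.5 = 30.00 mGal
Δg_SB(B) = 982390.28 − 982782.18 + 0.3086×2184.6 − 0.04193×2.98×2184.6 = 9.30 mGal
Difference = 9.30 − (30.00) = -20.70 mGal

-20.7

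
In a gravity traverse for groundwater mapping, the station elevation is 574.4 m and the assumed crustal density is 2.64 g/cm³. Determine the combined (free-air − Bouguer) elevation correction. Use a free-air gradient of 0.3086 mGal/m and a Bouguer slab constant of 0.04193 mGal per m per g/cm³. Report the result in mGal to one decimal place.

113.7

Combined gradient = 0.3086 − 0.04193 × 2.64 = 0.1979048 mGal/m
Combined elevation correction = 0.1979048 × 574.4 = 113.7 mGal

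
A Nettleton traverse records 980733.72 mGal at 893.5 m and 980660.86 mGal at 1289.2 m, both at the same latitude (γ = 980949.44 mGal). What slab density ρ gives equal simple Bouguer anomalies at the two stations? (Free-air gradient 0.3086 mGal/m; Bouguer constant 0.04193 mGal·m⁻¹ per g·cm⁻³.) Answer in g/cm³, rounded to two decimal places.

2.97

Δg_obs = 980660.86 − 980733.72 = -72.86 mGal over Δh = 1289.2 − 893.5 = 395.7 m
Equal Bouguer anomalies ⇒ Δg_obs + (0.3086 − 0.04193ρ)·Δh = 0
0.3086 − 0.04193ρ = −Δg_obs/Δh = 0.18413
ρ = (0.3086 − 0.18413) / 0.04193 = 2.97 g/cm³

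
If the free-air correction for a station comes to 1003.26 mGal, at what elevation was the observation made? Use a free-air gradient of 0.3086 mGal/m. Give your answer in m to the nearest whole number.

h = 1003.26 / 0.3086 = 3251.00 m

3251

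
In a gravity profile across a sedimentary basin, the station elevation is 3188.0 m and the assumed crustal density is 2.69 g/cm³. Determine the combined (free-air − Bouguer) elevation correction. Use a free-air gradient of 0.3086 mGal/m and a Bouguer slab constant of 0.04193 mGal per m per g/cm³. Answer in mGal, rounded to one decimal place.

Combined gradient = 0.3086 − 0.04193 × 2.69 = 0.1958083 mGal/m
Combined elevation correction = 0.1958083 × 3188.0 = 624.2 mGal

624.2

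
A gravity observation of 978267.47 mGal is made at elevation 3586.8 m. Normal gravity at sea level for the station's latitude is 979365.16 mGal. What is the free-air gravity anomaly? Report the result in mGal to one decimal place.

9.2

Free-air correction = 0.3086 × 3586.8 = 1106.89 mGal
Free-air anomaly = 978267.47 − 979365.16 + (1106.89) = 9.20 mGal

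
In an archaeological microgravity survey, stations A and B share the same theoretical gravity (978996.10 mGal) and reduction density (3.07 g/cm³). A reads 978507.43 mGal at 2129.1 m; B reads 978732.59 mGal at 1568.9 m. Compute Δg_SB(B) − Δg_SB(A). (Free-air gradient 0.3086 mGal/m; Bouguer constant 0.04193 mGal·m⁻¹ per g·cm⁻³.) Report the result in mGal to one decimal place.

Δg_SB(A) = 978507.43 − 978996.10 + 0.3086×2129.1 − 0.04193×3.07×2129.1 = -105.70 mGal
Δg_SB(B) = 978732.59 − 978996.10 + 0.3086×1568.9 − 0.04193×3.07×1568.9 = 18.70 mGal
Difference = 18.70 − (-105.70) = 124.40 mGal

124.4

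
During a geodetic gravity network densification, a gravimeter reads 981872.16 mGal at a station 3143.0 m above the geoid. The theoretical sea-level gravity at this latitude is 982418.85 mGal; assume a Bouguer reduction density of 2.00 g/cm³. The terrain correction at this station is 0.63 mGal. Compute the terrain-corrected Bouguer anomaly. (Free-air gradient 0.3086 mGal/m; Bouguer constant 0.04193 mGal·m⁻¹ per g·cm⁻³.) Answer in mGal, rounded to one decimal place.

160.3

Free-air correction = 0.3086 × 3143.0 = 969.93 mGal
Free-air anomaly = 981872.16 − 982418.85 + (969.93) = 423.24 mGal
Bouguer slab correction = 0.04193 × 2.00 × 3143.0 = 263.57 mGal
Simple Bouguer anomaly = 423.24 − (263.57) = 159.67 mGal
Complete Bouguer anomaly = 159.67 + 0.63 = 160.30 mGal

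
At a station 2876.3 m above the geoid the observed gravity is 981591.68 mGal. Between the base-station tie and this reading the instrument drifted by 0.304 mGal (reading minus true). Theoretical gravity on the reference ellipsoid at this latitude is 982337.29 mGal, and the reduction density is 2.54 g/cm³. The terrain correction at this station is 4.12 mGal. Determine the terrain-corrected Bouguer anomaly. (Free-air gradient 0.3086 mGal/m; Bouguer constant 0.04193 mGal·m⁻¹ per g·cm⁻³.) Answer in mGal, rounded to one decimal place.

Drift-corrected reading = 981591.68 − (0.304) = 981591.376 mGal
Free-air correction = 0.3086 × 2876.3 = 887.63 mGal
Free-air anomaly = 981591.376 − 982337.29 + (887.63) = 141.716 mGal
Bouguer slab correction = 0.04193 × 2.54 × 2876.3 = 306.33 mGal
Simple Bouguer anomaly = 141.716 − (306.33) = -164.614 mGal
Complete Bouguer anomaly = -164.614 + 4.12 = -160.494 mGal

-160.5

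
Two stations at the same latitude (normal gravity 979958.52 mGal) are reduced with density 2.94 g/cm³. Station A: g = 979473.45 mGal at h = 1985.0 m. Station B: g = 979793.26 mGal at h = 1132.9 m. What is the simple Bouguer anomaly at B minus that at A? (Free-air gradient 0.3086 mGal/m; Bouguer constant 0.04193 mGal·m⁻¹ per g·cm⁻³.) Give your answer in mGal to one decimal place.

Δg_SB(A) = 979473.45 − 979958.52 + 0.3086×1985.0 − 0.04193×2.94×1985.0 = -117.20 mGal
Δg_SB(B) = 979793.26 − 979958.52 + 0.3086×1132.9 − 0.04193×2.94×1132.9 = 44.70 mGal
Difference = 44.70 − (-117.20) = 161.90 mGal

161.9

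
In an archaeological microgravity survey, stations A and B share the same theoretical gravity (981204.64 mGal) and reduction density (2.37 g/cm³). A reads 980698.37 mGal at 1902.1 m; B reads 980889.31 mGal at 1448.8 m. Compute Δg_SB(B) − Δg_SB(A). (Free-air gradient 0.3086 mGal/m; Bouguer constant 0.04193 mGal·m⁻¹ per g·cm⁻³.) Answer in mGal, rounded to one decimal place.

Δg_SB(A) = 980698.37 − 981204.64 + 0.3086×1902.1 − 0.04193×2.37×1902.1 = -108.30 mGal
Δg_SB(B) = 980889.31 − 981204.64 + 0.3086×1448.8 − 0.04193×2.37×1448.8 = -12.20 mGal
Difference = -12.20 − (-108.30) = 96.10 mGal

96.1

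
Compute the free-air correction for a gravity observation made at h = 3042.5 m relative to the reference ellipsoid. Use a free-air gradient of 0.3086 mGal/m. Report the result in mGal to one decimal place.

Free-air correction = 0.3086 × 3042.5 = 938.9 mGal

938.9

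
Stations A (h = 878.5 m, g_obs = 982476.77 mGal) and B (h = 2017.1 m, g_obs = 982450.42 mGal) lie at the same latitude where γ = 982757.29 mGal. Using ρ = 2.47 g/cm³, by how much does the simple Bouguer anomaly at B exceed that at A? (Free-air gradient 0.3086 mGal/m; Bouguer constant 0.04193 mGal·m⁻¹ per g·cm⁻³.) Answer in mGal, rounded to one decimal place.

Δg_SB(A) = 982476.77 − 982757.29 + 0.3086×878.5 − 0.04193×2.47×878.5 = -100.40 mGal
Δg_SB(B) = 982450.42 − 982757.29 + 0.3086×2017.1 − 0.04193×2.47×2017.1 = 106.70 mGal
Difference = 106.70 − (-100.40) = 207.10 mGal

207.1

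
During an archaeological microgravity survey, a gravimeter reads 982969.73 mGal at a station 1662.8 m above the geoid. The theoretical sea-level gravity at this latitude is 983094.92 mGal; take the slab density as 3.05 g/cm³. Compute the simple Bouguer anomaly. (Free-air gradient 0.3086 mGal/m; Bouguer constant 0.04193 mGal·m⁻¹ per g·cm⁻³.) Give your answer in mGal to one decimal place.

175.3

Free-air correction = 0.3086 × 1662.8 = 513.14 mGal
Free-air anomaly = 982969.73 − 983094.92 + (513.14) = 387.95 mGal
Bouguer slab correction = 0.04193 × 3.05 × 1662.8 = 212.65 mGal
Simple Bouguer anomaly = 387.95 − (212.65) = 175.30 mGal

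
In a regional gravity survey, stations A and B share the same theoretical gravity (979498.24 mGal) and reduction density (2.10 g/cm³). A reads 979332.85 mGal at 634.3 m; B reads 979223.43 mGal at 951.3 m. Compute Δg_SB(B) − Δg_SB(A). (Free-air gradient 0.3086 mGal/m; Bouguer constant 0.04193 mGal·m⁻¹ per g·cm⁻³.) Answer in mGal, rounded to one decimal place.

Δg_SB(A) = 979332.85 − 979498.24 + 0.3086×634.3 − 0.04193×2.10×634.3 = -25.50 mGal
Δg_SB(B) = 979223.43 − 979498.24 + 0.3086×951.3 − 0.04193×2.10×951.3 = -65.00 mGal
Difference = -65.00 − (-25.50) = -39.50 mGal

-39.5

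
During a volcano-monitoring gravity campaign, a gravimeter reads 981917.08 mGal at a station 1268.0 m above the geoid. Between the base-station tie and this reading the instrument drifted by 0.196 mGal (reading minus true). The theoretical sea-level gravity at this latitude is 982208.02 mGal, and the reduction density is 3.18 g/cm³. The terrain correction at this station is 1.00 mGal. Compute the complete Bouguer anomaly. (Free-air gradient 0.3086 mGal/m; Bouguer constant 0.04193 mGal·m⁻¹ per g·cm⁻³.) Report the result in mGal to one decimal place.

Drift-corrected reading = 981917.08 − (0.196) = 981916.884 mGal
Free-air correction = 0.3086 × 1268.0 = 391.30 mGal
Free-air anomaly = 981916.884 − 982208.02 + (391.30) = 100.164 mGal
Bouguer slab correction = 0.04193 × 3.18 × 1268.0 = 169.07 mGal
Simple Bouguer anomaly = 100.164 − (169.07) = -68.906 mGal
Complete Bouguer anomaly = -68.906 + 1.00 = -67.906 mGal

-67.9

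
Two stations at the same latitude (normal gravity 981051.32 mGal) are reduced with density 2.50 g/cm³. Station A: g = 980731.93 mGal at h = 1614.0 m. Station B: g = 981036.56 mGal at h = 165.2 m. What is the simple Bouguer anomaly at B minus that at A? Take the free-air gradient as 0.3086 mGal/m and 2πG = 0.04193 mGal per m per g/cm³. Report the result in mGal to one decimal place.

9.4

Δg_SB(A) = 980731.93 − 981051.32 + 0.3086×1614.0 − 0.04193×2.50×1614.0 = 9.50 mGal
Δg_SB(B) = 981036.56 − 981051.32 + 0.3086×165.2 − 0.04193×2.50×165.2 = 18.90 mGal
Difference = 18.90 − (9.50) = 9.40 mGal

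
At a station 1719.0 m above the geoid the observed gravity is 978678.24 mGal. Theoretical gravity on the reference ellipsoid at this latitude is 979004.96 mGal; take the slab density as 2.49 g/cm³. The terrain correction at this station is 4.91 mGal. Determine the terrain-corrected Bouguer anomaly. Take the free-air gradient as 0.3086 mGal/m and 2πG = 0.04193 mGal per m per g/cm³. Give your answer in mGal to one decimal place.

Free-air correction = 0.3086 × 1719.0 = 530.48 mGal
Free-air anomaly = 978678.24 − 979004.96 + (530.48) = 203.76 mGal
Bouguer slab correction = 0.04193 × 2.49 × 1719.0 = 179.47 mGal
Simple Bouguer anomaly = 203.76 − (179.47) = 24.29 mGal
Complete Bouguer anomaly = 24.29 + 4.91 = 29.20 mGal

29.2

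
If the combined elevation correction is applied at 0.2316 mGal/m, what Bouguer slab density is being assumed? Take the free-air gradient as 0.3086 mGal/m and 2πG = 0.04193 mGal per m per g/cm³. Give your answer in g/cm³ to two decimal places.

0.2316 = 0.3086 − 0.04193 × ρ
ρ = (0.3086 − 0.2316) / 0.04193 = 1.84 g/cm³

1.84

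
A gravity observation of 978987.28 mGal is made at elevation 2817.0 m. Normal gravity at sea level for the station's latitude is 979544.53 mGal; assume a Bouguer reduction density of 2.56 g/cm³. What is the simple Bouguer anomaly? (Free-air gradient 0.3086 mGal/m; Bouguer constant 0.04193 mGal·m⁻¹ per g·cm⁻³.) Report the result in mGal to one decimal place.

9.7

Free-air correction = 0.3086 × 2817.0 = 869.33 mGal
Free-air anomaly = 978987.28 − 979544.53 + (869.33) = 312.08 mGal
Bouguer slab correction = 0.04193 × 2.56 × 2817.0 = 302.38 mGal
Simple Bouguer anomaly = 312.08 − (302.38) = 9.70 mGal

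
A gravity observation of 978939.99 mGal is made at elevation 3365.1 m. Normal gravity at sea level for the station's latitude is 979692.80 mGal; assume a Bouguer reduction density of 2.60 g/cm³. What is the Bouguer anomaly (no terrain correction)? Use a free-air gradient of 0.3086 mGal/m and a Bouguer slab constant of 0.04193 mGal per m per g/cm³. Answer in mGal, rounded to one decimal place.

-81.2

Free-air correction = 0.3086 × 3365.1 = 1038.47 mGal
Free-air anomaly = 978939.99 − 979692.80 + (1038.47) = 285.66 mGal
Bouguer slab correction = 0.04193 × 2.60 × 3365.1 = 366.86 mGal
Simple Bouguer anomaly = 285.66 − (366.86) = -81.20 mGal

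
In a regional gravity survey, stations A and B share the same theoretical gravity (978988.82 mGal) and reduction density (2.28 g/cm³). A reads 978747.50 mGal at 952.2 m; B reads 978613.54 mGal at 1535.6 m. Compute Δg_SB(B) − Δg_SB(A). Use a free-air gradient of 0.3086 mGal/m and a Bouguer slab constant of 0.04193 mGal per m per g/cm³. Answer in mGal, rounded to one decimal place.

-9.7

Δg_SB(A) = 978747.50 − 978988.82 + 0.3086×952.2 − 0.04193×2.28×952.2 = -38.50 mGal
Δg_SB(B) = 978613.54 − 978988.82 + 0.3086×1535.6 − 0.04193×2.28×1535.6 = -48.20 mGal
Difference = -48.20 − (-38.50) = -9.70 mGal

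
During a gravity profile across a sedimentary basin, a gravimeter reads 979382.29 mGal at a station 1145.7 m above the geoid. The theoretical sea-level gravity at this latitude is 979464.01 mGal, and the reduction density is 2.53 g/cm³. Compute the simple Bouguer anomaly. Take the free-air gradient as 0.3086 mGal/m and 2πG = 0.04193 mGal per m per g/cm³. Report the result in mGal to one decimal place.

Free-air correction = 0.3086 × 1145.7 = 353.56 mGal
Free-air anomaly = 979382.29 − 979464.01 + (353.56) = 271.84 mGal
Bouguer slab correction = 0.04193 × 2.53 × 1145.7 = 121.54 mGal
Simple Bouguer anomaly = 271.84 − (121.54) = 150.30 mGal

150.3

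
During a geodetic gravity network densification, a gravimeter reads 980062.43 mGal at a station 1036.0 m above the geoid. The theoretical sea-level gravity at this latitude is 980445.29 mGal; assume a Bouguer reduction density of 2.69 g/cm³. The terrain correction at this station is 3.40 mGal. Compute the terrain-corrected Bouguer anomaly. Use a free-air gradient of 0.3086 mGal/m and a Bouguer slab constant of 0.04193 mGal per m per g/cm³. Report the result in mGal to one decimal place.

-176.6

Free-air correction = 0.3086 × 1036.0 = 319.71 mGal
Free-air anomaly = 980062.43 − 980445.29 + (319.71) = -63.15 mGal
Bouguer slab correction = 0.04193 × 2.69 × 1036.0 = 116.85 mGal
Simple Bouguer anomaly = -63.15 − (116.85) = -180.00 mGal
Complete Bouguer anomaly = -180.00 + 3.40 = -176.60 mGal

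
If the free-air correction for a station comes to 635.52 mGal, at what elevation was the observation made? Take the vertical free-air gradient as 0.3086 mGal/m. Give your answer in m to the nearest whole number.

2059

h = 635.52 / 0.3086 = 2059.36 m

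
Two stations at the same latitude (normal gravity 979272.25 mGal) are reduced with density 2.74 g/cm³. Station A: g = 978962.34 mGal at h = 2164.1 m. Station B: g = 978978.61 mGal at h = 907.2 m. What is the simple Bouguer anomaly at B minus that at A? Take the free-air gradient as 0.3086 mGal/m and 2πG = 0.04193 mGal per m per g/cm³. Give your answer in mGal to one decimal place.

Δg_SB(A) = 978962.34 − 979272.25 + 0.3086×2164.1 − 0.04193×2.74×2164.1 = 109.30 mGal
Δg_SB(B) = 978978.61 − 979272.25 + 0.3086×907.2 − 0.04193×2.74×907.2 = -117.90 mGal
Difference = -117.90 − (109.30) = -227.20 mGal

-227.2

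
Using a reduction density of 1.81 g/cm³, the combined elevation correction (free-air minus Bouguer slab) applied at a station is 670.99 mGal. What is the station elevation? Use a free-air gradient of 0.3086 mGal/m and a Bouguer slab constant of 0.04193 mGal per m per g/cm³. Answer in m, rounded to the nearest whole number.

Combined gradient = 0.3086 − 0.04193 × 1.81 = 0.2327067 mGal/m
h = 670.99 / 0.2327067 = 2883.42 m

2883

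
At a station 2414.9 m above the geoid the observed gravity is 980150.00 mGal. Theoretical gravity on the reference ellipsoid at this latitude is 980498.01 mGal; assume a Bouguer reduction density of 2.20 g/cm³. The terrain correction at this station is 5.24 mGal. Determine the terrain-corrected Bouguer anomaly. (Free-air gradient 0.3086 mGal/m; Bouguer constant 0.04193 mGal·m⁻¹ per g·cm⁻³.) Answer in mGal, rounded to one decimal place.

Free-air correction = 0.3086 × 2414.9 = 745.24 mGal
Free-air anomaly = 980150.00 − 980498.01 + (745.24) = 397.23 mGal
Bouguer slab correction = 0.04193 × 2.20 × 2414.9 = 222.76 mGal
Simple Bouguer anomaly = 397.23 − (222.76) = 174.47 mGal
Complete Bouguer anomaly = 174.47 + 5.24 = 179.71 mGal

179.7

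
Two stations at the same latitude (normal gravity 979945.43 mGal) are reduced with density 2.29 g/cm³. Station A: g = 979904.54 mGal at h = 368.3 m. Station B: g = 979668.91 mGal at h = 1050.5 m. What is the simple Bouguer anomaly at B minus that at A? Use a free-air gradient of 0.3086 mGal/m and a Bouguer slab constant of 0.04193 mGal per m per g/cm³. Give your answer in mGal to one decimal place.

-90.6

Δg_SB(A) = 979904.54 − 979945.43 + 0.3086×368.3 − 0.04193×2.29×368.3 = 37.40 mGal
Δg_SB(B) = 979668.91 − 979945.43 + 0.3086×1050.5 − 0.04193×2.29×1050.5 = -53.20 mGal
Difference = -53.20 − (37.40) = -90.60 mGal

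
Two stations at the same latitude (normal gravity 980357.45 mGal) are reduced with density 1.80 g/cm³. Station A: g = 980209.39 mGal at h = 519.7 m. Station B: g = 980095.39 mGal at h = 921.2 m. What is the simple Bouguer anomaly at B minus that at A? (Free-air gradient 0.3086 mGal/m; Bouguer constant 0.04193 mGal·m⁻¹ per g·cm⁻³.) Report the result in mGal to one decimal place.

-20.4

Δg_SB(A) = 980209.39 − 980357.45 + 0.3086×519.7 − 0.04193×1.80×519.7 = -26.90 mGal
Δg_SB(B) = 980095.39 − 980357.45 + 0.3086×921.2 − 0.04193×1.80×921.2 = -47.30 mGal
Difference = -47.30 − (-26.90) = -20.40 mGal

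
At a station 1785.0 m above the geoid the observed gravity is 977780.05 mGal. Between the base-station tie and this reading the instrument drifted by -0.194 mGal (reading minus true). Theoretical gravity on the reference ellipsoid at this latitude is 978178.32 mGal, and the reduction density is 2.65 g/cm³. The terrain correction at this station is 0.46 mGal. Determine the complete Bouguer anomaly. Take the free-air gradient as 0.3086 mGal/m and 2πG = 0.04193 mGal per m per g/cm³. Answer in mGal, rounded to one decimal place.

Drift-corrected reading = 977780.05 − (-0.194) = 977780.244 mGal
Free-air correction = 0.3086 × 1785.0 = 550.85 mGal
Free-air anomaly = 977780.244 − 978178.32 + (550.85) = 152.774 mGal
Bouguer slab correction = 0.04193 × 2.65 × 1785.0 = 198.34 mGal
Simple Bouguer anomaly = 152.774 − (198.34) = -45.566 mGal
Complete Bouguer anomaly = -45.566 + 0.46 = -45.106 mGal

-45.1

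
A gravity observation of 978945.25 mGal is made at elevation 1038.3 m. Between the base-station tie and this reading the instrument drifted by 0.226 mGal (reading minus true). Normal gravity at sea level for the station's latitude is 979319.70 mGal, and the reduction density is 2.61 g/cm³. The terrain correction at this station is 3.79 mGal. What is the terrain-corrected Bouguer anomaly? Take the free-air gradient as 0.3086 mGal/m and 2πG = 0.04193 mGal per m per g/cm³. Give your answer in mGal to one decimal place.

-164.1

Drift-corrected reading = 978945.25 − (0.226) = 978945.024 mGal
Free-air correction = 0.3086 × 1038.3 = 320.42 mGal
Free-air anomaly = 978945.024 − 979319.70 + (320.42) = -54.256 mGal
Bouguer slab correction = 0.04193 × 2.61 × 1038.3 = 113.63 mGal
Simple Bouguer anomaly = -54.256 − (113.63) = -167.886 mGal
Complete Bouguer anomaly = -167.886 + 3.79 = -164.096 mGal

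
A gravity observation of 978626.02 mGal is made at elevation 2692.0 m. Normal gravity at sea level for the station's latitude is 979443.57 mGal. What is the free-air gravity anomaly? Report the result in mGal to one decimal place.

Free-air correction = 0.3086 × 2692.0 = 830.75 mGal
Free-air anomaly = 978626.02 − 979443.57 + (830.75) = 13.20 mGal

13.2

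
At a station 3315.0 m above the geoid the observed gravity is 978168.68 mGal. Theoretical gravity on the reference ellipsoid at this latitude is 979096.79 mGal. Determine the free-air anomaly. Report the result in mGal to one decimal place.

Free-air correction = 0.3086 × 3315.0 = 1023.01 mGal
Free-air anomaly = 978168.68 − 979096.79 + (1023.01) = 94.90 mGal

94.9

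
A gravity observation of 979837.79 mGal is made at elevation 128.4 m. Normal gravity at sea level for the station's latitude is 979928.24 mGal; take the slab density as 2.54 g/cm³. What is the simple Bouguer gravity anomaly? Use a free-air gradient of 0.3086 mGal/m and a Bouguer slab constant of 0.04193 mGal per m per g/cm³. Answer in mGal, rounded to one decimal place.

-64.5

Free-air correction = 0.3086 × 128.4 = 39.62 mGal
Free-air anomaly = 979837.79 − 979928.24 + (39.62) = -50.83 mGal
Bouguer slab correction = 0.04193 × 2.54 × 128.4 = 13.67 mGal
Simple Bouguer anomaly = -50.83 − (13.67) = -64.50 mGal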